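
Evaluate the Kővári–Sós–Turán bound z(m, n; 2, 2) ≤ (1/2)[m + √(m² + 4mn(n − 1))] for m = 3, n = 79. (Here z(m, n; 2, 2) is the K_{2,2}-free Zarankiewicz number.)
z(3, 79; 2, 2) ≤ (1/2)[3 + √(3² + 4·3·79·78)] = (1/2)[3 + √73953] = 137.4715

Kővári–Sós–Turán: let r_1, ..., r_3 be the row sums and z = Σ r_i the total number of 1s. Each pair of columns can share at most one row with both entries 1 (else a 2×2 all-ones block appears), so Σ_i C(r_i, 2) ≤ C(79, 2) = 3081. By convexity Σ_i C(r_i, 2) ≥ 3·C(z/3, 2) = z(z − 3)/(2·3), giving z² − 3z − 3·79·78 ≤ 0 and hence z ≤ (1/2)[3 + √(9 + 4·18486)] = (1/2)[3 + √73953] ≈ (1/2)(3 + 271.943) = 137.4715.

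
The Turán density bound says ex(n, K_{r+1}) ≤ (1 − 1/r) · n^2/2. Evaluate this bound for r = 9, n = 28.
Turán density bound = (8/9) · 28^2/2 = 3136/9 ≈ 348.4444

Turán's theorem: ex(n, K_{r+1}) is achieved by the complete r-partite Turán graph T(n, r) with parts as balanced as possible, and is at most (1 − 1/r) · n^2/2. For r = 9, n = 28: the density bound is (8/9) · 784/2 = 3136/9 ≈ 348.4444. The integer-valued extremum is e(T(28, 9)) = 348, which is strictly less than the density bound 3136/9 since 9 ∤ 28 (the parts of T(28, 9) cannot all be equal).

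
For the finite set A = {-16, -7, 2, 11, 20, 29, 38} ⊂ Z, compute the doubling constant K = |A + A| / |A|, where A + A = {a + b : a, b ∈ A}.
K = |A + A| / |A| = 13/7

Enumerate A + A = {a + b : a, b ∈ A}. With |A| = 7, there are |A|^2 = 49 ordered sum pairs; collecting distinct values, A + A = {-32, -23, -14, -5, 4, 13, 22, 31, 40, 49, 58, 67, 76}, so |A + A| = 13. Thus K = 13/7. Here |A + A| = 2|A| − 1 = 13, the minimum possible — so K = 13/7 is minimal, which holds iff A is an arithmetic progression.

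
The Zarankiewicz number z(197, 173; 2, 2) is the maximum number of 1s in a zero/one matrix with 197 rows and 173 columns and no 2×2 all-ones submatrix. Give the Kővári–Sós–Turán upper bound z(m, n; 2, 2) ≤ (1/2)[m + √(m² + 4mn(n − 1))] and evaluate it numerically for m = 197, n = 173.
z(197, 173; 2, 2) ≤ (1/2)[197 + √(197² + 4·197·173·172)] = (1/2)[197 + √23486537] = 2521.6455

Kővári–Sós–Turán: let r_1, ..., r_197 be the row sums and z = Σ r_i the total number of 1s. Each pair of columns can share at most one row with both entries 1 (else a 2×2 all-ones block appears), so Σ_i C(r_i, 2) ≤ C(173, 2) = 14878. By convexity Σ_i C(r_i, 2) ≥ 197·C(z/197, 2) = z(z − 197)/(2·197), giving z² − 197z − 197·173·172 ≤ 0 and hence z ≤ (1/2)[197 + √(38809 + 4·5861932)] = (1/2)[197 + √23486537] ≈ (1/2)(197 + 4846.2911) = 2521.6455.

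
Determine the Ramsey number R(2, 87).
R(2, 87) = 87

R(2, k) = k for all k ≥ 2: in a 2-colouring of K_k, either some edge is red (a red K_2) or all edges are blue (a blue K_k). And K_{86} coloured all-blue has no blue K_87, so R(2, 87) > 86. Hence R(2, 87) = 87.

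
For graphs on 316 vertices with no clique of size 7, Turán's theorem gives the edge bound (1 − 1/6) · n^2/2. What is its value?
Turán density bound = (5/6) · 316^2/2 = 124820/3 ≈ 41606.6667

Turán's theorem: ex(n, K_{r+1}) is achieved by the complete r-partite Turán graph T(n, r) with parts as balanced as possible, and is at most (1 − 1/r) · n^2/2. For r = 6, n = 316: the density bound is (5/6) · 99856/2 = 124820/3 ≈ 41606.6667. The integer-valued extremum is e(T(316, 6)) = 41606, which is strictly less than the density bound 124820/3 since 6 ∤ 316 (the parts of T(316, 6) cannot all be equal).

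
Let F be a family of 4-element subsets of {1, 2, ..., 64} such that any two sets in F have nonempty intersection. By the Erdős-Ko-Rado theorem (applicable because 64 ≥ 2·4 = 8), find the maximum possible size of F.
max |F| = C(63, 3) = 39711

Erdős-Ko-Rado (1961): when n ≥ 2k, max |F| = C(n−1, k−1). The bound is attained by the star {A : i ∈ A} for any fixed i ∈ [n]. Here C(64−1, 4−1) = C(63, 3) = 39711.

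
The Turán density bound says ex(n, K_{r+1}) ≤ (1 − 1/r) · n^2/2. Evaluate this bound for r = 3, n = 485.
Turán density bound = (2/3) · 485^2/2 = 235225/3 ≈ 78408.3333

Turán's theorem: ex(n, K_{r+1}) is achieved by the complete r-partite Turán graph T(n, r) with parts as balanced as possible, and is at most (1 − 1/r) · n^2/2. For r = 3, n = 485: the density bound is (2/3) · 235225/2 = 235225/3 ≈ 78408.3333. The integer-valued extremum is e(T(485, 3)) = 78408, which is strictly less than the density bound 235225/3 since 3 ∤ 485 (the parts of T(485, 3) cannot all be equal).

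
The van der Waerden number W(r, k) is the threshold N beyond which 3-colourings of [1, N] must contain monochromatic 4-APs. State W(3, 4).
W(3, 4) = 293

W(3, 4) = 293. The lower bound W(3, 4) > 292 comes from an explicit good 3-colouring of [1, 292]; the upper bound W(3, 4) ≤ 293 was verified by exhaustive search over 3-colourings of [1, 293].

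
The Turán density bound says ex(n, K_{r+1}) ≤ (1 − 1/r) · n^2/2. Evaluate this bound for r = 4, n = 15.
Turán density bound = (3/4) · 15^2/2 = 675/8 ≈ 84.375

Turán's theorem: ex(n, K_{r+1}) is achieved by the complete r-partite Turán graph T(n, r) with parts as balanced as possible, and is at most (1 − 1/r) · n^2/2. For r = 4, n = 15: the density bound is (3/4) · 225/2 = 675/8 ≈ 84.375. The integer-valued extremum is e(T(15, 4)) = 84, which is strictly less than the density bound 675/8 since 4 ∤ 15 (the parts of T(15, 4) cannot all be equal).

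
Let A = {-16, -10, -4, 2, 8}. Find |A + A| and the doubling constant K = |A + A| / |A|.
K = |A + A| / |A| = 9/5

Enumerate A + A = {a + b : a, b ∈ A}. With |A| = 5, there are |A|^2 = 25 ordered sum pairs; collecting distinct values, A + A = {-32, -26, -20, -14, -8, -2, 4, 10, 16}, so |A + A| = 9. Thus K = 9/5. Here |A + A| = 2|A| − 1 = 9, the minimum possible — so K = 9/5 is minimal, which holds iff A is an arithmetic progression.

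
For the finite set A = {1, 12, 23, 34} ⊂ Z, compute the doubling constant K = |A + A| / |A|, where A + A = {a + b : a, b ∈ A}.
K = |A + A| / |A| = 7/4

Enumerate A + A = {a + b : a, b ∈ A}. With |A| = 4, there are |A|^2 = 16 ordered sum pairs; collecting distinct values, A + A = {2, 13, 24, 35, 46, 57, 68}, so |A + A| = 7. Thus K = 7/4. Here |A + A| = 2|A| − 1 = 7, the minimum possible — so K = 7/4 is minimal, which holds iff A is an arithmetic progression.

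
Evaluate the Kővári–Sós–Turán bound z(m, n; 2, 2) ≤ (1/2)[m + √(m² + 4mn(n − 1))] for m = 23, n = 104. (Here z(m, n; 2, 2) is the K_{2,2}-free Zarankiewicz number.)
z(23, 104; 2, 2) ≤ (1/2)[23 + √(23² + 4·23·104·103)] = (1/2)[23 + √986033] = 507.996

Kővári–Sós–Turán: let r_1, ..., r_23 be the row sums and z = Σ r_i the total number of 1s. Each pair of columns can share at most one row with both entries 1 (else a 2×2 all-ones block appears), so Σ_i C(r_i, 2) ≤ C(104, 2) = 5356. By convexity Σ_i C(r_i, 2) ≥ 23·C(z/23, 2) = z(z − 23)/(2·23), giving z² − 23z − 23·104·103 ≤ 0 and hence z ≤ (1/2)[23 + √(529 + 4·246376)] = (1/2)[23 + √986033] ≈ (1/2)(23 + 992.9919) = 507.996.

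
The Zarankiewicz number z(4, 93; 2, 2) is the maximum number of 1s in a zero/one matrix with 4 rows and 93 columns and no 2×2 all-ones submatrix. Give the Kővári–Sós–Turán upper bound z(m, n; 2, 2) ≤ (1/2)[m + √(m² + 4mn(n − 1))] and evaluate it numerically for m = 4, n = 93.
z(4, 93; 2, 2) ≤ (1/2)[4 + √(4² + 4·4·93·92)] = (1/2)[4 + √136912] = 187.0081

Kővári–Sós–Turán: let r_1, ..., r_4 be the row sums and z = Σ r_i the total number of 1s. Each pair of columns can share at most one row with both entries 1 (else a 2×2 all-ones block appears), so Σ_i C(r_i, 2) ≤ C(93, 2) = 4278. By convexity Σ_i C(r_i, 2) ≥ 4·C(z/4, 2) = z(z − 4)/(2·4), giving z² − 4z − 4·93·92 ≤ 0 and hence z ≤ (1/2)[4 + √(16 + 4·34224)] = (1/2)[4 + √136912] ≈ (1/2)(4 + 370.0162) = 187.0081.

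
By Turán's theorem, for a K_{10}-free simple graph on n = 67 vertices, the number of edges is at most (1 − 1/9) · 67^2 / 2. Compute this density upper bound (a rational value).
Turán density bound = (8/9) · 67^2/2 = 17956/9 ≈ 1995.1111

Turán's theorem: ex(n, K_{r+1}) is achieved by the complete r-partite Turán graph T(n, r) with parts as balanced as possible, and is at most (1 − 1/r) · n^2/2. For r = 9, n = 67: the density bound is (8/9) · 4489/2 = 17956/9 ≈ 1995.1111. The integer-valued extremum is e(T(67, 9)) = 1994, which is strictly less than the density bound 17956/9 since 9 ∤ 67 (the parts of T(67, 9) cannot all be equal).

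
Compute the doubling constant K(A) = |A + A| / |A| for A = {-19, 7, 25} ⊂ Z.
K = |A + A| / |A| = 6/3 = 2

Enumerate A + A = {a + b : a, b ∈ A}. With |A| = 3, there are |A|^2 = 9 ordered sum pairs; collecting distinct values, A + A = {-38, -12, 6, 14, 32, 50}, so |A + A| = 6. Thus K = 6/3 = 2. For comparison, the minimum possible |A + A| over all 3-element sets is 2·3 − 1 = 5 (so min K = 5/3), attained only by arithmetic progressions.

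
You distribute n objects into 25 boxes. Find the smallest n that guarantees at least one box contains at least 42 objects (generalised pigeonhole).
n = (42 − 1)·25 + 1 = 1026

By the generalised pigeonhole principle, to guarantee some box contains ≥ r objects we need more than (r − 1) · k objects total. Threshold: n = (r − 1) · k + 1. With r = 42 and k = 25: n = 41 · 25 + 1 = 1025 + 1 = 1026. For n = 1025 = 41 · 25, we can put exactly 41 objects in every box, avoiding 42 in any single one — so 1026 is tight.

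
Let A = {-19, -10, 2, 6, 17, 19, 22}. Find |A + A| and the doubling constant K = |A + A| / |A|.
K = |A + A| / |A| = 27/7

Enumerate A + A = {a + b : a, b ∈ A}. With |A| = 7, there are |A|^2 = 49 ordered sum pairs; collecting distinct values, A + A = {-38, -29, -20, -17, -13, -8, -4, -2, 0, 3, 4, 7, 8, 9, 12, 19, 21, 23, 24, 25, 28, 34, 36, 38, 39, 41, 44}, so |A + A| = 27. Thus K = 27/7. For comparison, the minimum possible |A + A| over all 7-element sets is 2·7 − 1 = 13 (so min K = 13/7), attained only by arithmetic progressions.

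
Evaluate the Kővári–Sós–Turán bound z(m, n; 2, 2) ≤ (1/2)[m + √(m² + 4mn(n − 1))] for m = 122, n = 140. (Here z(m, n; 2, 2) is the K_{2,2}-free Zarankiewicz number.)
z(122, 140; 2, 2) ≤ (1/2)[122 + √(122² + 4·122·140·139)] = (1/2)[122 + √9511364] = 1603.025

Kővári–Sós–Turán: let r_1, ..., r_122 be the row sums and z = Σ r_i the total number of 1s. Each pair of columns can share at most one row with both entries 1 (else a 2×2 all-ones block appears), so Σ_i C(r_i, 2) ≤ C(140, 2) = 9730. By convexity Σ_i C(r_i, 2) ≥ 122·C(z/122, 2) = z(z − 122)/(2·122), giving z² − 122z − 122·140·139 ≤ 0 and hence z ≤ (1/2)[122 + √(14884 + 4·2374120)] = (1/2)[122 + √9511364] ≈ (1/2)(122 + 3084.0499) = 1603.025.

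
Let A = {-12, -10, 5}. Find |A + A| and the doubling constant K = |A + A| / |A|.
K = |A + A| / |A| = 6/3 = 2

Enumerate A + A = {a + b : a, b ∈ A}. With |A| = 3, there are |A|^2 = 9 ordered sum pairs; collecting distinct values, A + A = {-24, -22, -20, -7, -5, 10}, so |A + A| = 6. Thus K = 6/3 = 2. For comparison, the minimum possible |A + A| over all 3-element sets is 2·3 − 1 = 5 (so min K = 5/3), attained only by arithmetic progressions.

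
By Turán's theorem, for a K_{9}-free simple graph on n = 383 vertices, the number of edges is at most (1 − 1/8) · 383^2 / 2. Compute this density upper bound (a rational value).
Turán density bound = (7/8) · 383^2/2 = 1026823/16 ≈ 64176.4375

Turán's theorem: ex(n, K_{r+1}) is achieved by the complete r-partite Turán graph T(n, r) with parts as balanced as possible, and is at most (1 − 1/r) · n^2/2. For r = 8, n = 383: the density bound is (7/8) · 146689/2 = 1026823/16 ≈ 64176.4375. The integer-valued extremum is e(T(383, 8)) = 64176, which is strictly less than the density bound 1026823/16 since 8 ∤ 383 (the parts of T(383, 8) cannot all be equal).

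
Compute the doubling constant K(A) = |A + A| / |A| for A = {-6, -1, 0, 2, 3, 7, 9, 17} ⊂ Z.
K = |A + A| / |A| = 29/8

Enumerate A + A = {a + b : a, b ∈ A}. With |A| = 8, there are |A|^2 = 64 ordered sum pairs; collecting distinct values, A + A = {-12, -7, -6, -4, -3, -2, -1, 0, 1, 2, 3, 4, 5, 6, 7, 8, 9, 10, 11, 12, 14, 16, 17, 18, 19, 20, 24, 26, 34}, so |A + A| = 29. Thus K = 29/8. For comparison, the minimum possible |A + A| over all 8-element sets is 2·8 − 1 = 15 (so min K = 15/8), attained only by arithmetic progressions.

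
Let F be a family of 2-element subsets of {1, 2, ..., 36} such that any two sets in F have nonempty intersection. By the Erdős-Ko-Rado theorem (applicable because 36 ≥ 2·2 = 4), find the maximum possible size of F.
max |F| = C(35, 1) = 35

The Erdős-Ko-Rado theorem states: for n ≥ 2k, an intersecting family of k-subsets of an n-element set has size at most C(n − 1, k − 1), with equality for 'star' families {A ⊆ [n] : |A| = k, i ∈ A} (fix an element i). For n = 36, k = 2: C(35, 1) = 35.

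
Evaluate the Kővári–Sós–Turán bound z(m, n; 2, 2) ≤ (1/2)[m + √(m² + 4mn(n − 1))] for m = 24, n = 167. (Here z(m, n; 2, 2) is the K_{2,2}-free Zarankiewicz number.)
z(24, 167; 2, 2) ≤ (1/2)[24 + √(24² + 4·24·167·166)] = (1/2)[24 + √2661888] = 827.7647

Kővári–Sós–Turán: let r_1, ..., r_24 be the row sums and z = Σ r_i the total number of 1s. Each pair of columns can share at most one row with both entries 1 (else a 2×2 all-ones block appears), so Σ_i C(r_i, 2) ≤ C(167, 2) = 13861. By convexity Σ_i C(r_i, 2) ≥ 24·C(z/24, 2) = z(z − 24)/(2·24), giving z² − 24z − 24·167·166 ≤ 0 and hence z ≤ (1/2)[24 + √(576 + 4·665328)] = (1/2)[24 + √2661888] ≈ (1/2)(24 + 1631.5293) = 827.7647.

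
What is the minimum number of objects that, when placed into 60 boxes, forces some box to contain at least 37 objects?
n = (37 − 1)·60 + 1 = 2161

By the generalised pigeonhole principle, to guarantee some box contains ≥ r objects we need more than (r − 1) · k objects total. Threshold: n = (r − 1) · k + 1. With r = 37 and k = 60: n = 36 · 60 + 1 = 2160 + 1 = 2161. For n = 2160 = 36 · 60, we can put exactly 36 objects in every box, avoiding 37 in any single one — so 2161 is tight.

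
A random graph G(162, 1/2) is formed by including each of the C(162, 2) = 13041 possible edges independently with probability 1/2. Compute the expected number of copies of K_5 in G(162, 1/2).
E[# K_5] = C(162, 5) · (1/2)^C(5, 2) = 873642672 / 2^10 = 54602667/64 = 853166.671875

For each 5-subset S of vertices (there are C(162, 5) = 873642672 such S), let X_S = 1 if S induces a K_5 (all C(5, 2) = 10 edges present). Then P(X_S = 1) = (1/2)^10 = 1/1024. By linearity of expectation, E[# K_5] = C(162, 5) · (1/2)^10 = 873642672 / 1024 = 54602667/64 = 853166.671875.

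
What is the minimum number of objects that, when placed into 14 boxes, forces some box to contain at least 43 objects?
n = (43 − 1)·14 + 1 = 589

By the generalised pigeonhole principle, to guarantee some box contains ≥ r objects we need more than (r − 1) · k objects total. Threshold: n = (r − 1) · k + 1. With r = 43 and k = 14: n = 42 · 14 + 1 = 588 + 1 = 589. For n = 588 = 42 · 14, we can put exactly 42 objects in every box, avoiding 43 in any single one — so 589 is tight.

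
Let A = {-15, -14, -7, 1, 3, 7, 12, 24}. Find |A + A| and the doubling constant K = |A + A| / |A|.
K = |A + A| / |A| = 34/8 = 17/4

Enumerate A + A = {a + b : a, b ∈ A}. With |A| = 8, there are |A|^2 = 64 ordered sum pairs; collecting distinct values, A + A = {-30, -29, -28, -22, -21, -14, -13, -12, -11, -8, -7, -6, -4, -3, -2, 0, 2, 4, 5, 6, 8, 9, 10, 13, 14, 15, 17, 19, 24, 25, 27, 31, 36, 48}, so |A + A| = 34. Thus K = 34/8 = 17/4. For comparison, the minimum possible |A + A| over all 8-element sets is 2·8 − 1 = 15 (so min K = 15/8), attained only by arithmetic progressions.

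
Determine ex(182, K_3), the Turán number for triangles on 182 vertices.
ex(182, K_3) = ⌊182^2/4⌋ = 8281

Mantel (1907): a triangle-free graph on n vertices has at most ⌊n^2/4⌋ edges, with equality for the complete bipartite graph K_{⌊n/2⌋, ⌈n/2⌉}. For n = 182: ⌊182^2/4⌋ = ⌊33124/4⌋ = 8281. The extremal graph is K_{91, 91}, which has 91·91 = 8281 edges.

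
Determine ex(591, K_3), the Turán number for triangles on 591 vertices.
ex(591, K_3) = ⌊591^2/4⌋ = 87320

Mantel (1907): a triangle-free graph on n vertices has at most ⌊n^2/4⌋ edges, with equality for the complete bipartite graph K_{⌊n/2⌋, ⌈n/2⌉}. For n = 591: ⌊591^2/4⌋ = ⌊349281/4⌋ = 87320. The extremal graph is K_{295, 296}, which has 295·296 = 87320 edges.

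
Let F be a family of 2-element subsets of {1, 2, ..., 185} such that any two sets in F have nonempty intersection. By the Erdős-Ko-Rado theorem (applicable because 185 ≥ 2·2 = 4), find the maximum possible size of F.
max |F| = C(184, 1) = 184

The Erdős-Ko-Rado theorem states: for n ≥ 2k, an intersecting family of k-subsets of an n-element set has size at most C(n − 1, k − 1), with equality for 'star' families {A ⊆ [n] : |A| = k, i ∈ A} (fix an element i). For n = 185, k = 2: C(184, 1) = 184.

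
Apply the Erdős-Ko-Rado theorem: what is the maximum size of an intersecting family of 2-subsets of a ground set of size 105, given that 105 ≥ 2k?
max |F| = C(104, 1) = 104

The Erdős-Ko-Rado theorem states: for n ≥ 2k, an intersecting family of k-subsets of an n-element set has size at most C(n − 1, k − 1), with equality for 'star' families {A ⊆ [n] : |A| = k, i ∈ A} (fix an element i). For n = 105, k = 2: C(104, 1) = 104.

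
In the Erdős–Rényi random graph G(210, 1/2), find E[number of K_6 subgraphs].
E[# K_6] = C(210, 6) · (1/2)^C(6, 2) = 110837787060 / 2^15 = 27709446765/8192 ≈ 3382500.825806

For each 6-subset S of vertices (there are C(210, 6) = 110837787060 such S), let X_S = 1 if S induces a K_6 (all C(6, 2) = 15 edges present). Then P(X_S = 1) = (1/2)^15 = 1/32768. By linearity of expectation, E[# K_6] = C(210, 6) · (1/2)^15 = 110837787060 / 32768 = 27709446765/8192 ≈ 3382500.825806.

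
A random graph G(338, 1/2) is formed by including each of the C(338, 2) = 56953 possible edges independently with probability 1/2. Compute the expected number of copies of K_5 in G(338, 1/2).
E[# K_5] = C(338, 5) · (1/2)^C(5, 2) = 35685838552 / 2^10 = 4460729819/128 = 34849451.7109375

For each 5-subset S of vertices (there are C(338, 5) = 35685838552 such S), let X_S = 1 if S induces a K_5 (all C(5, 2) = 10 edges present). Then P(X_S = 1) = (1/2)^10 = 1/1024. By linearity of expectation, E[# K_5] = C(338, 5) · (1/2)^10 = 35685838552 / 1024 = 4460729819/128 = 34849451.7109375.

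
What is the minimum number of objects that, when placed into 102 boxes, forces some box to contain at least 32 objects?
n = (32 − 1)·102 + 1 = 3163

By the generalised pigeonhole principle, to guarantee some box contains ≥ r objects we need more than (r − 1) · k objects total. Threshold: n = (r − 1) · k + 1. With r = 32 and k = 102: n = 31 · 102 + 1 = 3162 + 1 = 3163. For n = 3162 = 31 · 102, we can put exactly 31 objects in every box, avoiding 32 in any single one — so 3163 is tight.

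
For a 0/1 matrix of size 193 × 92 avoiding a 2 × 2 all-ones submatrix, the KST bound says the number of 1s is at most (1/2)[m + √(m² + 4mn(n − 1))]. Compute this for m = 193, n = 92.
z(193, 92; 2, 2) ≤ (1/2)[193 + √(193² + 4·193·92·91)] = (1/2)[193 + √6500433] = 1371.2973

Kővári–Sós–Turán: let r_1, ..., r_193 be the row sums and z = Σ r_i the total number of 1s. Each pair of columns can share at most one row with both entries 1 (else a 2×2 all-ones block appears), so Σ_i C(r_i, 2) ≤ C(92, 2) = 4186. By convexity Σ_i C(r_i, 2) ≥ 193·C(z/193, 2) = z(z − 193)/(2·193), giving z² − 193z − 193·92·91 ≤ 0 and hence z ≤ (1/2)[193 + √(37249 + 4·1615796)] = (1/2)[193 + √6500433] ≈ (1/2)(193 + 2549.5947) = 1371.2973.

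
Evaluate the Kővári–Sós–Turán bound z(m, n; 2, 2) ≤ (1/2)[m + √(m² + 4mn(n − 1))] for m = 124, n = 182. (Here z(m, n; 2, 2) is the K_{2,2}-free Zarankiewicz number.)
z(124, 182; 2, 2) ≤ (1/2)[124 + √(124² + 4·124·182·181)] = (1/2)[124 + √16354608] = 2084.0415

Kővári–Sós–Turán: let r_1, ..., r_124 be the row sums and z = Σ r_i the total number of 1s. Each pair of columns can share at most one row with both entries 1 (else a 2×2 all-ones block appears), so Σ_i C(r_i, 2) ≤ C(182, 2) = 16471. By convexity Σ_i C(r_i, 2) ≥ 124·C(z/124, 2) = z(z − 124)/(2·124), giving z² − 124z − 124·182·181 ≤ 0 and hence z ≤ (1/2)[124 + √(15376 + 4·4084808)] = (1/2)[124 + √16354608] ≈ (1/2)(124 + 4044.0831) = 2084.0415.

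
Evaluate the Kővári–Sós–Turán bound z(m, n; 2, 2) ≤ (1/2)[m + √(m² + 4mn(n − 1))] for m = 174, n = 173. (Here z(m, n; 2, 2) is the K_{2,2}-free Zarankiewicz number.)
z(174, 173; 2, 2) ≤ (1/2)[174 + √(174² + 4·174·173·172)] = (1/2)[174 + √20740452] = 2364.0843

Kővári–Sós–Turán: let r_1, ..., r_174 be the row sums and z = Σ r_i the total number of 1s. Each pair of columns can share at most one row with both entries 1 (else a 2×2 all-ones block appears), so Σ_i C(r_i, 2) ≤ C(173, 2) = 14878. By convexity Σ_i C(r_i, 2) ≥ 174·C(z/174, 2) = z(z − 174)/(2·174), giving z² − 174z − 174·173·172 ≤ 0 and hence z ≤ (1/2)[174 + √(30276 + 4·5177544)] = (1/2)[174 + √20740452] ≈ (1/2)(174 + 4554.1686) = 2364.0843.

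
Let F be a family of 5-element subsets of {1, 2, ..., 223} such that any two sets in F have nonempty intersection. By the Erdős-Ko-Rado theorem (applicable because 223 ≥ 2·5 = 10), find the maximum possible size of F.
max |F| = C(222, 4) = 98491965

The Erdős-Ko-Rado theorem states: for n ≥ 2k, an intersecting family of k-subsets of an n-element set has size at most C(n − 1, k − 1), with equality for 'star' families {A ⊆ [n] : |A| = k, i ∈ A} (fix an element i). For n = 223, k = 5: C(222, 4) = 98491965.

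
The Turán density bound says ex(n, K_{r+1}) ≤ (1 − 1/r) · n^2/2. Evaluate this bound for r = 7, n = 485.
Turán density bound = (6/7) · 485^2/2 = 705675/7 ≈ 100810.7143

Turán's theorem: ex(n, K_{r+1}) is achieved by the complete r-partite Turán graph T(n, r) with parts as balanced as possible, and is at most (1 − 1/r) · n^2/2. For r = 7, n = 485: the density bound is (6/7) · 235225/2 = 705675/7 ≈ 100810.7143. The integer-valued extremum is e(T(485, 7)) = 100810, which is strictly less than the density bound 705675/7 since 7 ∤ 485 (the parts of T(485, 7) cannot all be equal).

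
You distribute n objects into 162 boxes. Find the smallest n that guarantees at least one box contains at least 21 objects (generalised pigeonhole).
n = (21 − 1)·162 + 1 = 3241

By the generalised pigeonhole principle, to guarantee some box contains ≥ r objects we need more than (r − 1) · k objects total. Threshold: n = (r − 1) · k + 1. With r = 21 and k = 162: n = 20 · 162 + 1 = 3240 + 1 = 3241. For n = 3240 = 20 · 162, we can put exactly 20 objects in every box, avoiding 21 in any single one — so 3241 is tight.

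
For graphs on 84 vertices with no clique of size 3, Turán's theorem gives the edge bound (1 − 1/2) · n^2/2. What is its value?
Turán density bound = (1/2) · 84^2/2 = 1764

Turán's theorem: ex(n, K_{r+1}) is achieved by the complete r-partite Turán graph T(n, r) with parts as balanced as possible, and is at most (1 − 1/r) · n^2/2. For r = 2, n = 84: the density bound is (1/2) · 7056/2 = 1764. Since 2 ∣ 84, the Turán graph T(84, 2) has parts of equal size 42, and its edge count e(T(84, 2)) = 1764 attains the density bound exactly.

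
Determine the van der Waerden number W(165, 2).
W(165, 2) = 165 + 1 = 166

A 2-term AP is any pair of integers, so a monochromatic 2-AP exists iff some colour is used at least twice. With 165 colours, the colouring i ↦ i on {1, ..., 165} uses each colour once, avoiding any monochromatic pair, so W(165, 2) > 165. For {1, ..., 166}, pigeonhole forces two integers of the same colour, which form a monochromatic 2-AP. Hence W(165, 2) = 166.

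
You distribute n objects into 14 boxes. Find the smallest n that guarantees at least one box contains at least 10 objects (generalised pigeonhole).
n = (10 − 1)·14 + 1 = 127

By the generalised pigeonhole principle, to guarantee some box contains ≥ r objects we need more than (r − 1) · k objects total. Threshold: n = (r − 1) · k + 1. With r = 10 and k = 14: n = 9 · 14 + 1 = 126 + 1 = 127. For n = 126 = 9 · 14, we can put exactly 9 objects in every box, avoiding 10 in any single one — so 127 is tight.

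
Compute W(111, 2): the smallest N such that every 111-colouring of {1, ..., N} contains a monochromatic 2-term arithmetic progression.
W(111, 2) = 111 + 1 = 112

A 2-term AP is any pair of integers, so a monochromatic 2-AP exists iff some colour is used at least twice. With 111 colours, the colouring i ↦ i on {1, ..., 111} uses each colour once, avoiding any monochromatic pair, so W(111, 2) > 111. For {1, ..., 112}, pigeonhole forces two integers of the same colour, which form a monochromatic 2-AP. Hence W(111, 2) = 112.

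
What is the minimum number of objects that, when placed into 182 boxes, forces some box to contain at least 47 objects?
n = (47 − 1)·182 + 1 = 8373

By the generalised pigeonhole principle, to guarantee some box contains ≥ r objects we need more than (r − 1) · k objects total. Threshold: n = (r − 1) · k + 1. With r = 47 and k = 182: n = 46 · 182 + 1 = 8372 + 1 = 8373. For n = 8372 = 46 · 182, we can put exactly 46 objects in every box, avoiding 47 in any single one — so 8373 is tight.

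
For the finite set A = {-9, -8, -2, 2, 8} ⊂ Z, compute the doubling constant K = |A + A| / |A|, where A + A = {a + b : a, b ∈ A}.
K = |A + A| / |A| = 14/5

Enumerate A + A = {a + b : a, b ∈ A}. With |A| = 5, there are |A|^2 = 25 ordered sum pairs; collecting distinct values, A + A = {-18, -17, -16, -11, -10, -7, -6, -4, -1, 0, 4, 6, 10, 16}, so |A + A| = 14. Thus K = 14/5. For comparison, the minimum possible |A + A| over all 5-element sets is 2·5 − 1 = 9 (so min K = 9/5), attained only by arithmetic progressions.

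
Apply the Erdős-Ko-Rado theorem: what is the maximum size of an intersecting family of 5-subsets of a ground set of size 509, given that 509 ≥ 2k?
max |F| = C(508, 4) = 2742220195

Erdős-Ko-Rado (1961): when n ≥ 2k, max |F| = C(n−1, k−1). The bound is attained by the star {A : i ∈ A} for any fixed i ∈ [n]. Here C(509−1, 5−1) = C(508, 4) = 2742220195.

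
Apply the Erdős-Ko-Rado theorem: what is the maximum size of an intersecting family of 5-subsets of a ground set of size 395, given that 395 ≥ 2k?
max |F| = C(394, 4) = 988872626

Erdős-Ko-Rado (1961): when n ≥ 2k, max |F| = C(n−1, k−1). The bound is attained by the star {A : i ∈ A} for any fixed i ∈ [n]. Here C(395−1, 5−1) = C(394, 4) = 988872626.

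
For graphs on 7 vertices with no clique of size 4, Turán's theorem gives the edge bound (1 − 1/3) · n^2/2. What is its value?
Turán density bound = (2/3) · 7^2/2 = 49/3 ≈ 16.3333

Turán's theorem: ex(n, K_{r+1}) is achieved by the complete r-partite Turán graph T(n, r) with parts as balanced as possible, and is at most (1 − 1/r) · n^2/2. For r = 3, n = 7: the density bound is (2/3) · 49/2 = 49/3 ≈ 16.3333. The integer-valued extremum is e(T(7, 3)) = 16, which is strictly less than the density bound 49/3 since 3 ∤ 7 (the parts of T(7, 3) cannot all be equal).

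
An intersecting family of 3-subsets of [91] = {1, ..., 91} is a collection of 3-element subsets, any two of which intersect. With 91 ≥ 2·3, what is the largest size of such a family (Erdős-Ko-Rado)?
max |F| = C(90, 2) = 4005

The Erdős-Ko-Rado theorem states: for n ≥ 2k, an intersecting family of k-subsets of an n-element set has size at most C(n − 1, k − 1), with equality for 'star' families {A ⊆ [n] : |A| = k, i ∈ A} (fix an element i). For n = 91, k = 3: C(90, 2) = 4005.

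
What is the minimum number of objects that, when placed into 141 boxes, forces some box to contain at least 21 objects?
n = (21 − 1)·141 + 1 = 2821

By the generalised pigeonhole principle, to guarantee some box contains ≥ r objects we need more than (r − 1) · k objects total. Threshold: n = (r − 1) · k + 1. With r = 21 and k = 141: n = 20 · 141 + 1 = 2820 + 1 = 2821. For n = 2820 = 20 · 141, we can put exactly 20 objects in every box, avoiding 21 in any single one — so 2821 is tight.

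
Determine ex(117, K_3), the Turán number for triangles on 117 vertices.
ex(117, K_3) = ⌊117^2/4⌋ = 3422

Mantel (1907): a triangle-free graph on n vertices has at most ⌊n^2/4⌋ edges, with equality for the complete bipartite graph K_{⌊n/2⌋, ⌈n/2⌉}. For n = 117: ⌊117^2/4⌋ = ⌊13689/4⌋ = 3422. The extremal graph is K_{58, 59}, which has 58·59 = 3422 edges.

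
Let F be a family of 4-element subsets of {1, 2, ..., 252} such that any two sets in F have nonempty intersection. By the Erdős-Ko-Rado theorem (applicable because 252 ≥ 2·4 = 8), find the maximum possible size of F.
max |F| = C(251, 3) = 2604125

The Erdős-Ko-Rado theorem states: for n ≥ 2k, an intersecting family of k-subsets of an n-element set has size at most C(n − 1, k − 1), with equality for 'star' families {A ⊆ [n] : |A| = k, i ∈ A} (fix an element i). For n = 252, k = 4: C(251, 3) = 2604125.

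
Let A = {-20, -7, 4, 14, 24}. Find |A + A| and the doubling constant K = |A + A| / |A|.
K = |A + A| / |A| = 14/5

Enumerate A + A = {a + b : a, b ∈ A}. With |A| = 5, there are |A|^2 = 25 ordered sum pairs; collecting distinct values, A + A = {-40, -27, -16, -14, -6, -3, 4, 7, 8, 17, 18, 28, 38, 48}, so |A + A| = 14. Thus K = 14/5. For comparison, the minimum possible |A + A| over all 5-element sets is 2·5 − 1 = 9 (so min K = 9/5), attained only by arithmetic progressions.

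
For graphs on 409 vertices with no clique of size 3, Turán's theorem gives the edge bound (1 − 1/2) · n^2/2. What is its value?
Turán density bound = (1/2) · 409^2/2 = 167281/4 ≈ 41820.25

Turán's theorem: ex(n, K_{r+1}) is achieved by the complete r-partite Turán graph T(n, r) with parts as balanced as possible, and is at most (1 − 1/r) · n^2/2. For r = 2, n = 409: the density bound is (1/2) · 167281/2 = 167281/4 ≈ 41820.25. The integer-valued extremum is e(T(409, 2)) = 41820, which is strictly less than the density bound 167281/4 since 2 ∤ 409 (the parts of T(409, 2) cannot all be equal).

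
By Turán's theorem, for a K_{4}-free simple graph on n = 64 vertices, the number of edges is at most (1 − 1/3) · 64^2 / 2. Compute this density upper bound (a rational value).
Turán density bound = (2/3) · 64^2/2 = 4096/3 ≈ 1365.3333

Turán's theorem: ex(n, K_{r+1}) is achieved by the complete r-partite Turán graph T(n, r) with parts as balanced as possible, and is at most (1 − 1/r) · n^2/2. For r = 3, n = 64: the density bound is (2/3) · 4096/2 = 4096/3 ≈ 1365.3333. The integer-valued extremum is e(T(64, 3)) = 1365, which is strictly less than the density bound 4096/3 since 3 ∤ 64 (the parts of T(64, 3) cannot all be equal).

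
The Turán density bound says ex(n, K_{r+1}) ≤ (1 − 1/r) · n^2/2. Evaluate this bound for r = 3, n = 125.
Turán density bound = (2/3) · 125^2/2 = 15625/3 ≈ 5208.3333

Turán's theorem: ex(n, K_{r+1}) is achieved by the complete r-partite Turán graph T(n, r) with parts as balanced as possible, and is at most (1 − 1/r) · n^2/2. For r = 3, n = 125: the density bound is (2/3) · 15625/2 = 15625/3 ≈ 5208.3333. The integer-valued extremum is e(T(125, 3)) = 5208, which is strictly less than the density bound 15625/3 since 3 ∤ 125 (the parts of T(125, 3) cannot all be equal).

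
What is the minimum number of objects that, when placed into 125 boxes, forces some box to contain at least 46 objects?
n = (46 − 1)·125 + 1 = 5626

By the generalised pigeonhole principle, to guarantee some box contains ≥ r objects we need more than (r − 1) · k objects total. Threshold: n = (r − 1) · k + 1. With r = 46 and k = 125: n = 45 · 125 + 1 = 5625 + 1 = 5626. For n = 5625 = 45 · 125, we can put exactly 45 objects in every box, avoiding 46 in any single one — so 5626 is tight.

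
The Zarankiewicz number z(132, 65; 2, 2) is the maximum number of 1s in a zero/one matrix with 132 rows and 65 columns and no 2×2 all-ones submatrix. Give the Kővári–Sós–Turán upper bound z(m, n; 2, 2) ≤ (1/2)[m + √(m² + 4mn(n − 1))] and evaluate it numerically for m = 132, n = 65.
z(132, 65; 2, 2) ≤ (1/2)[132 + √(132² + 4·132·65·64)] = (1/2)[132 + √2213904] = 809.9597

Kővári–Sós–Turán: let r_1, ..., r_132 be the row sums and z = Σ r_i the total number of 1s. Each pair of columns can share at most one row with both entries 1 (else a 2×2 all-ones block appears), so Σ_i C(r_i, 2) ≤ C(65, 2) = 2080. By convexity Σ_i C(r_i, 2) ≥ 132·C(z/132, 2) = z(z − 132)/(2·132), giving z² − 132z − 132·65·64 ≤ 0 and hence z ≤ (1/2)[132 + √(17424 + 4·549120)] = (1/2)[132 + √2213904] ≈ (1/2)(132 + 1487.9194) = 809.9597.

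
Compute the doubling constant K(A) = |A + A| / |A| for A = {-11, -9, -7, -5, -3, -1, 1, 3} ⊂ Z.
K = |A + A| / |A| = 15/8

Enumerate A + A = {a + b : a, b ∈ A}. With |A| = 8, there are |A|^2 = 64 ordered sum pairs; collecting distinct values, A + A = {-22, -20, -18, -16, -14, -12, -10, -8, -6, -4, -2, 0, 2, 4, 6}, so |A + A| = 15. Thus K = 15/8. Here |A + A| = 2|A| − 1 = 15, the minimum possible — so K = 15/8 is minimal, which holds iff A is an arithmetic progression.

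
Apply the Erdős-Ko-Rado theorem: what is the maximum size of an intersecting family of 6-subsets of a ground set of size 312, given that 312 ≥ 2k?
max |F| = C(311, 5) = 23474070697

Erdős-Ko-Rado (1961): when n ≥ 2k, max |F| = C(n−1, k−1). The bound is attained by the star {A : i ∈ A} for any fixed i ∈ [n]. Here C(312−1, 6−1) = C(311, 5) = 23474070697.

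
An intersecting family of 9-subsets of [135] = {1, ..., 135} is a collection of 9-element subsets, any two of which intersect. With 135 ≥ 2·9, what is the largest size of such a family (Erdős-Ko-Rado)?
max |F| = C(134, 8) = 2083664995984

The Erdős-Ko-Rado theorem states: for n ≥ 2k, an intersecting family of k-subsets of an n-element set has size at most C(n − 1, k − 1), with equality for 'star' families {A ⊆ [n] : |A| = k, i ∈ A} (fix an element i). For n = 135, k = 9: C(134, 8) = 2083664995984.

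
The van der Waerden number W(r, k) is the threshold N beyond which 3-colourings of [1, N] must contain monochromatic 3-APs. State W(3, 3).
W(3, 3) = 27

W(3, 3) = 27. The lower bound W(3, 3) > 26 comes from an explicit good 3-colouring of [1, 26]; the upper bound W(3, 3) ≤ 27 was verified by exhaustive search over 3-colourings of [1, 27].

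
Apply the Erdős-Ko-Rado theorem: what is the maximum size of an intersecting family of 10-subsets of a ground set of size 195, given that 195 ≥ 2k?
max |F| = C(194, 9) = 888501994734288

Erdős-Ko-Rado (1961): when n ≥ 2k, max |F| = C(n−1, k−1). The bound is attained by the star {A : i ∈ A} for any fixed i ∈ [n]. Here C(195−1, 10−1) = C(194, 9) = 888501994734288.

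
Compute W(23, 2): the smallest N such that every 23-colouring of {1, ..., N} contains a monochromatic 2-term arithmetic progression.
W(23, 2) = 23 + 1 = 24

A 2-term AP is any pair of integers, so a monochromatic 2-AP exists iff some colour is used at least twice. With 23 colours, the colouring i ↦ i on {1, ..., 23} uses each colour once, avoiding any monochromatic pair, so W(23, 2) > 23. For {1, ..., 24}, pigeonhole forces two integers of the same colour, which form a monochromatic 2-AP. Hence W(23, 2) = 24.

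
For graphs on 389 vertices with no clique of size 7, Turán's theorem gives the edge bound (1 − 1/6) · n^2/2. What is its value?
Turán density bound = (5/6) · 389^2/2 = 756605/12 ≈ 63050.4167

Turán's theorem: ex(n, K_{r+1}) is achieved by the complete r-partite Turán graph T(n, r) with parts as balanced as possible, and is at most (1 − 1/r) · n^2/2. For r = 6, n = 389: the density bound is (5/6) · 151321/2 = 756605/12 ≈ 63050.4167. The integer-valued extremum is e(T(389, 6)) = 63050, which is strictly less than the density bound 756605/12 since 6 ∤ 389 (the parts of T(389, 6) cannot all be equal).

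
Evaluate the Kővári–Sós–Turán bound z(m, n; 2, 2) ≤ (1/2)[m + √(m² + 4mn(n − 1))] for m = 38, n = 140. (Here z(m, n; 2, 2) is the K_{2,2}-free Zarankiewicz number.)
z(38, 140; 2, 2) ≤ (1/2)[38 + √(38² + 4·38·140·139)] = (1/2)[38 + √2959364] = 879.1401

Kővári–Sós–Turán: let r_1, ..., r_38 be the row sums and z = Σ r_i the total number of 1s. Each pair of columns can share at most one row with both entries 1 (else a 2×2 all-ones block appears), so Σ_i C(r_i, 2) ≤ C(140, 2) = 9730. By convexity Σ_i C(r_i, 2) ≥ 38·C(z/38, 2) = z(z − 38)/(2·38), giving z² − 38z − 38·140·139 ≤ 0 and hence z ≤ (1/2)[38 + √(1444 + 4·739480)] = (1/2)[38 + √2959364] ≈ (1/2)(38 + 1720.2802) = 879.1401.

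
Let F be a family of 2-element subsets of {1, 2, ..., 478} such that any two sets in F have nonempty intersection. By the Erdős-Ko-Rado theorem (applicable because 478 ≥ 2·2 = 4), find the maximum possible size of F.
max |F| = C(477, 1) = 477

The Erdős-Ko-Rado theorem states: for n ≥ 2k, an intersecting family of k-subsets of an n-element set has size at most C(n − 1, k − 1), with equality for 'star' families {A ⊆ [n] : |A| = k, i ∈ A} (fix an element i). For n = 478, k = 2: C(477, 1) = 477.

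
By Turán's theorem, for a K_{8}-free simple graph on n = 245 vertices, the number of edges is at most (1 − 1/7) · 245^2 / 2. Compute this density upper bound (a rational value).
Turán density bound = (6/7) · 245^2/2 = 25725

Turán's theorem: ex(n, K_{r+1}) is achieved by the complete r-partite Turán graph T(n, r) with parts as balanced as possible, and is at most (1 − 1/r) · n^2/2. For r = 7, n = 245: the density bound is (6/7) · 60025/2 = 25725. Since 7 ∣ 245, the Turán graph T(245, 7) has parts of equal size 35, and its edge count e(T(245, 7)) = 25725 attains the density bound exactly.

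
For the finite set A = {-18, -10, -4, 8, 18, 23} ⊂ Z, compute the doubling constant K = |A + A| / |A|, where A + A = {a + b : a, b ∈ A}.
K = |A + A| / |A| = 21/6 = 7/2

Enumerate A + A = {a + b : a, b ∈ A}. With |A| = 6, there are |A|^2 = 36 ordered sum pairs; collecting distinct values, A + A = {-36, -28, -22, -20, -14, -10, -8, -2, 0, 4, 5, 8, 13, 14, 16, 19, 26, 31, 36, 41, 46}, so |A + A| = 21. Thus K = 21/6 = 7/2. For comparison, the minimum possible |A + A| over all 6-element sets is 2·6 − 1 = 11 (so min K = 11/6), attained only by arithmetic progressions.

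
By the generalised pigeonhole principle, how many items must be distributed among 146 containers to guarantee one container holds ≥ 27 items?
n = (27 − 1)·146 + 1 = 3797

By the generalised pigeonhole principle, to guarantee some box contains ≥ r objects we need more than (r − 1) · k objects total. Threshold: n = (r − 1) · k + 1. With r = 27 and k = 146: n = 26 · 146 + 1 = 3796 + 1 = 3797. For n = 3796 = 26 · 146, we can put exactly 26 objects in every box, avoiding 27 in any single one — so 3797 is tight.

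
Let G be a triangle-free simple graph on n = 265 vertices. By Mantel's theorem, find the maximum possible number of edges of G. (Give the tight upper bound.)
ex(265, K_3) = ⌊265^2/4⌋ = 17556

Mantel (1907): a triangle-free graph on n vertices has at most ⌊n^2/4⌋ edges, with equality for the complete bipartite graph K_{⌊n/2⌋, ⌈n/2⌉}. For n = 265: ⌊265^2/4⌋ = ⌊70225/4⌋ = 17556. The extremal graph is K_{132, 133}, which has 132·133 = 17556 edges.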